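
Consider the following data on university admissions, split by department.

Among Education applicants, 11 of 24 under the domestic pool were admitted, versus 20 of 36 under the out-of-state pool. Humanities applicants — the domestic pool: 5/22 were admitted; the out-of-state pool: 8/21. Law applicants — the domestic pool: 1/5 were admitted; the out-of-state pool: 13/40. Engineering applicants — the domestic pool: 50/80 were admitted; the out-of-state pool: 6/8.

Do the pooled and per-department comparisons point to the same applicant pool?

No

Education: the domestic pool 11/24 = 45.8%, the out-of-state pool 20/36 = 55.6% → the out-of-state pool
Humanities: the domestic pool 5/22 = 22.7%, the out-of-state pool 8/21 = 38.1% → the out-of-state pool
Law: the domestic pool 1/5 = 20.0%, the out-of-state pool 13/40 = 32.5% → the out-of-state pool
Engineering: the domestic pool 50/80 = 62.5%, the out-of-state pool 6/8 = 75.0% → the out-of-state pool
Overall: the domestic pool 67/131 = 51.1%, the out-of-state pool 47/105 = 44.8% → the domestic pool
The out-of-state pool wins each department group but the domestic pool wins overall — the comparison reverses. The out-of-state pool's applicants skew toward Law, which has a lower base rate.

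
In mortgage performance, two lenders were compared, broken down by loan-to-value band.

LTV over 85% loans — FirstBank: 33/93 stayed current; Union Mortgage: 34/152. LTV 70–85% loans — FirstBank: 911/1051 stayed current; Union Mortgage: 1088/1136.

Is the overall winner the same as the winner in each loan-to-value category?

No

LTV over 85%: FirstBank 33/93 = 35.5%, Union Mortgage 34/152 = 22.4% → FirstBank
LTV 70–85%: FirstBank 911/1051 = 86.7%, Union Mortgage 1088/1136 = 95.8% → Union Mortgage
Overall: FirstBank 944/1144 = 82.5%, Union Mortgage 1122/1288 = 87.1% → Union Mortgage
Neither sweeps: FirstBank wins 1 of 2 groups, Union Mortgage wins 1. Union Mortgage wins overall but not every group — no Simpson reversal.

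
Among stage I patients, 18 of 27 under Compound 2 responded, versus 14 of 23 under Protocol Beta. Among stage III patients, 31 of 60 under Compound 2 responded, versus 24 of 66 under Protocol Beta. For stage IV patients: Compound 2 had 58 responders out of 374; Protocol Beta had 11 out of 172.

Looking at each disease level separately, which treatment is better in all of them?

Stage I: Compound 2 18/27 = 66.7%, Protocol Beta 14/23 = 60.9% → Compound 2
Stage III: Compound 2 31/60 = 51.7%, Protocol Beta 24/66 = 36.4% → Compound 2
Stage IV: Compound 2 58/374 = 15.5%, Protocol Beta 11/172 = 6.4% → Compound 2
Compound 2 has the higher rate in all 3 groups.

Compound 2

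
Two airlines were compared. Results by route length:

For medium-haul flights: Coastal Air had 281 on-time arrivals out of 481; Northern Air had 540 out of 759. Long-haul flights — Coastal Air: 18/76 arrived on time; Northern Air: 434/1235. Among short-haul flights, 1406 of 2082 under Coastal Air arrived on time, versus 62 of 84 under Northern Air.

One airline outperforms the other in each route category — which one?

Medium-haul: Coastal Air 281/481 = 58.4%, Northern Air 540/759 = 71.1% → Northern Air
Long-haul: Coastal Air 18/76 = 23.7%, Northern Air 434/1235 = 35.1% → Northern Air
Short-haul: Coastal Air 1406/2082 = 67.5%, Northern Air 62/84 = 73.8% → Northern Air
Northern Air has the higher rate in all 3 groups.

Northern Air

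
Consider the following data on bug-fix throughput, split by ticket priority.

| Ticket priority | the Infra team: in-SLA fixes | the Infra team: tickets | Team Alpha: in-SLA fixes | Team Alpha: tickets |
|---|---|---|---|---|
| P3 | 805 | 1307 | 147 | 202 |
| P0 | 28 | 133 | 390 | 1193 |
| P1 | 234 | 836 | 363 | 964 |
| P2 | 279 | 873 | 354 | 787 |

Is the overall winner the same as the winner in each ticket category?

P3: the Infra team 805/1307 = 61.6%, Team Alpha 147/202 = 72.8% → Team Alpha
P0: the Infra team 28/133 = 21.1%, Team Alpha 390/1193 = 32.7% → Team Alpha
P1: the Infra team 234/836 = 28.0%, Team Alpha 363/964 = 37.7% → Team Alpha
P2: the Infra team 279/873 = 32.0%, Team Alpha 354/787 = 45.0% → Team Alpha
Overall: the Infra team 1346/3149 = 42.7%, Team Alpha 1254/3146 = 39.9% → the Infra team
Team Alpha wins each ticket group but the Infra team wins overall — the comparison reverses. Team Alpha's tickets skew toward P0, which has a lower base rate.

No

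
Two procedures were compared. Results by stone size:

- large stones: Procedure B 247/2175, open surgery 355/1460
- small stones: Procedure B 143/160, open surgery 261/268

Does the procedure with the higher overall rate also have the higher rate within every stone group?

Yes

Large stones: Procedure B 247/2175 = 11.4%, open surgery 355/1460 = 24.3% → open surgery
Small stones: Procedure B 143/160 = 89.4%, open surgery 261/268 = 97.4% → open surgery
Overall: Procedure B 390/2335 = 16.7%, open surgery 616/1728 = 35.6% → open surgery
Open surgery wins overall and in every stone group — no reversal.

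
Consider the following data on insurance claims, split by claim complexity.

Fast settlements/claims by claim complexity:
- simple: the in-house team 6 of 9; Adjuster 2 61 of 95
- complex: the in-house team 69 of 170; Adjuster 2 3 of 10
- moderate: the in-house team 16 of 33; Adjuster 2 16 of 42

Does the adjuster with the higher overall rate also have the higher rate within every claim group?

No

Simple: the in-house team 6/9 = 66.7%, Adjuster 2 61/95 = 64.2% → the in-house team
Complex: the in-house team 69/170 = 40.6%, Adjuster 2 3/10 = 30.0% → the in-house team
Moderate: the in-house team 16/33 = 48.5%, Adjuster 2 16/42 = 38.1% → the in-house team
Overall: the in-house team 91/212 = 42.9%, Adjuster 2 80/147 = 54.4% → Adjuster 2
The in-house team wins each claim group but Adjuster 2 wins overall — the comparison reverses. The in-house team's claims skew toward complex, which has a lower base rate.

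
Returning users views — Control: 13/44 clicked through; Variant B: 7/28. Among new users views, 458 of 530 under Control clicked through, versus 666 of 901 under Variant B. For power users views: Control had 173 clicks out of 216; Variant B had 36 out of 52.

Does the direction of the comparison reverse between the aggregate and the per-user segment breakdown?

Returning users: Control 13/44 = 29.5%, Variant B 7/28 = 25.0% → Control
New users: Control 458/530 = 86.4%, Variant B 666/901 = 73.9% → Control
Power users: Control 173/216 = 80.1%, Variant B 36/52 = 69.2% → Control
Overall: Control 644/790 = 81.5%, Variant B 709/981 = 72.3% → Control
Control wins overall and in every user group — no reversal.

No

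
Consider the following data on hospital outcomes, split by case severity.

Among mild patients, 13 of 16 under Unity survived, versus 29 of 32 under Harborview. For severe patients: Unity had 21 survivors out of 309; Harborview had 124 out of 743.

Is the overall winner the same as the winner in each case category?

Mild: Unity 13/16 = 81.2%, Harborview 29/32 = 90.6% → Harborview
Severe: Unity 21/309 = 6.8%, Harborview 124/743 = 16.7% → Harborview
Overall: Unity 34/325 = 10.5%, Harborview 153/775 = 19.7% → Harborview
Harborview wins overall and in every case group — no reversal.

Yes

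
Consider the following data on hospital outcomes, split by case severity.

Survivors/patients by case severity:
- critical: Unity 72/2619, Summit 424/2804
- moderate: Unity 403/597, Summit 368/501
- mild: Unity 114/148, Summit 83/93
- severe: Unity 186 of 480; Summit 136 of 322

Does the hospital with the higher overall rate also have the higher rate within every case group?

Yes

Critical: Unity 72/2619 = 2.7%, Summit 424/2804 = 15.1% → Summit
Moderate: Unity 403/597 = 67.5%, Summit 368/501 = 73.5% → Summit
Mild: Unity 114/148 = 77.0%, Summit 83/93 = 89.2% → Summit
Severe: Unity 186/480 = 38.8%, Summit 136/322 = 42.2% → Summit
Overall: Unity 775/3844 = 20.2%, Summit 1011/3720 = 27.2% → Summit
Summit wins overall and in every case group — no reversal.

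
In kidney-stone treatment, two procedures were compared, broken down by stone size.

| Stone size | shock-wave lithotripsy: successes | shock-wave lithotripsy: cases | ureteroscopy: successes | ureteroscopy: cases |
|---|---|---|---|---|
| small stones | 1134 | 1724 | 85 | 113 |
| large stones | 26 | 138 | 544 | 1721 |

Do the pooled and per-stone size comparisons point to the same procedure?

No

Small stones: shock-wave lithotripsy 1134/1724 = 65.8%, ureteroscopy 85/113 = 75.2% → ureteroscopy
Large stones: shock-wave lithotripsy 26/138 = 18.8%, ureteroscopy 544/1721 = 31.6% → ureteroscopy
Overall: shock-wave lithotripsy 1160/1862 = 62.3%, ureteroscopy 629/1834 = 34.3% → shock-wave lithotripsy
Ureteroscopy wins each stone group but shock-wave lithotripsy wins overall — the comparison reverses. Ureteroscopy's cases skew toward large stones, which has a lower base rate.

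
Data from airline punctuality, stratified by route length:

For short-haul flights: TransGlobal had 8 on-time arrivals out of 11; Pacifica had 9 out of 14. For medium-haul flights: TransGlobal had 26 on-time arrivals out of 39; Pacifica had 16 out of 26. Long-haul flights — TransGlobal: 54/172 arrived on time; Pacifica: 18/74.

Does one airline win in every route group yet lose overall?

Short-haul: TransGlobal 8/11 = 72.7%, Pacifica 9/14 = 64.3% → TransGlobal
Medium-haul: TransGlobal 26/39 = 66.7%, Pacifica 16/26 = 61.5% → TransGlobal
Long-haul: TransGlobal 54/172 = 31.4%, Pacifica 18/74 = 24.3% → TransGlobal
Overall: TransGlobal 88/222 = 39.6%, Pacifica 43/114 = 37.7% → TransGlobal
TransGlobal wins overall and in every route group — no reversal.

No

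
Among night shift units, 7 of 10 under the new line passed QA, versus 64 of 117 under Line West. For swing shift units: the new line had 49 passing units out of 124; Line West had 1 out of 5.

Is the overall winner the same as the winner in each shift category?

No

Night shift: the new line 7/10 = 70.0%, Line West 64/117 = 54.7% → the new line
Swing shift: the new line 49/124 = 39.5%, Line West 1/5 = 20.0% → the new line
Overall: the new line 56/134 = 41.8%, Line West 65/122 = 53.3% → Line West
The new line wins each shift group but Line West wins overall — the comparison reverses. The new line's units skew toward swing shift, which has a lower base rate.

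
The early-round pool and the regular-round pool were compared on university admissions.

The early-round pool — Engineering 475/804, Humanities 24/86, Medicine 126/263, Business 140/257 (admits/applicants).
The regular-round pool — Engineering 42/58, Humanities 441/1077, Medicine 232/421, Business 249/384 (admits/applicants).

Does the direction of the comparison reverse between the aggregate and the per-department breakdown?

Yes

Engineering: the early-round pool 475/804 = 59.1%, the regular-round pool 42/58 = 72.4% → the regular-round pool
Humanities: the early-round pool 24/86 = 27.9%, the regular-round pool 441/1077 = 40.9% → the regular-round pool
Medicine: the early-round pool 126/263 = 47.9%, the regular-round pool 232/421 = 55.1% → the regular-round pool
Business: the early-round pool 140/257 = 54.5%, the regular-round pool 249/384 = 64.8% → the regular-round pool
Overall: the early-round pool 765/1410 = 54.3%, the regular-round pool 964/1940 = 49.7% → the early-round pool
The regular-round pool wins each department group but the early-round pool wins overall — the comparison reverses. The regular-round pool's applicants skew toward Humanities, which has a lower base rate.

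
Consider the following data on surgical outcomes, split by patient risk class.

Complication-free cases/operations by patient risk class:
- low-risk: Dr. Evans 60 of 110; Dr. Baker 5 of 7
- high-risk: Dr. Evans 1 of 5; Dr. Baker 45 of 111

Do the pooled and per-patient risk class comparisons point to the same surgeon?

No

Low-risk: Dr. Evans 60/110 = 54.5%, Dr. Baker 5/7 = 71.4% → Dr. Baker
High-risk: Dr. Evans 1/5 = 20.0%, Dr. Baker 45/111 = 40.5% → Dr. Baker
Overall: Dr. Evans 61/115 = 53.0%, Dr. Baker 50/118 = 42.4% → Dr. Evans
Dr. Baker wins each patient risk group but Dr. Evans wins overall — the comparison reverses. Dr. Baker's operations skew toward high-risk, which has a lower base rate.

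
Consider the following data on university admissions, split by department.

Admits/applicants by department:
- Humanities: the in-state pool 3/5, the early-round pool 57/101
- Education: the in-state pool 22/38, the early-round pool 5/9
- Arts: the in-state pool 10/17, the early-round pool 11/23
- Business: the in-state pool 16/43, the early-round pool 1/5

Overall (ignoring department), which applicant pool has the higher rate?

the early-round pool

Humanities: the in-state pool 3/5 = 60.0%, the early-round pool 57/101 = 56.4% → the in-state pool
Education: the in-state pool 22/38 = 57.9%, the early-round pool 5/9 = 55.6% → the in-state pool
Arts: the in-state pool 10/17 = 58.8%, the early-round pool 11/23 = 47.8% → the in-state pool
Business: the in-state pool 16/43 = 37.2%, the early-round pool 1/5 = 20.0% → the in-state pool
Overall: the in-state pool 51/103 = 49.5%, the early-round pool 74/138 = 53.6% → the early-round pool
(The in-state pool wins every department group but the early-round pool wins overall — the in-state pool's applicants skew toward the low-rate Business group.)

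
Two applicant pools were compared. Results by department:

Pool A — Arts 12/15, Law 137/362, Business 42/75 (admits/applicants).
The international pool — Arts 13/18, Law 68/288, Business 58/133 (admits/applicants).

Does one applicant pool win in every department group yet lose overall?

No

Arts: Pool A 12/15 = 80.0%, the international pool 13/18 = 72.2% → Pool A
Law: Pool A 137/362 = 37.8%, the international pool 68/288 = 23.6% → Pool A
Business: Pool A 42/75 = 56.0%, the international pool 58/133 = 43.6% → Pool A
Overall: Pool A 191/452 = 42.3%, the international pool 139/439 = 31.7% → Pool A
Pool A wins overall and in every department group — no reversal.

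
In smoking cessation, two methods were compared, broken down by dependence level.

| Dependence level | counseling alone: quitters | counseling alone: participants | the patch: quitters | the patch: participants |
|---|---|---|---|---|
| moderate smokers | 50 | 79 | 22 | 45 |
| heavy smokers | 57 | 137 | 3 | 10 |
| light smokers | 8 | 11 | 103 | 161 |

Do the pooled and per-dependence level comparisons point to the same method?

Moderate smokers: counseling alone 50/79 = 63.3%, the patch 22/45 = 48.9% → counseling alone
Heavy smokers: counseling alone 57/137 = 41.6%, the patch 3/10 = 30.0% → counseling alone
Light smokers: counseling alone 8/11 = 72.7%, the patch 103/161 = 64.0% → counseling alone
Overall: counseling alone 115/227 = 50.7%, the patch 128/216 = 59.3% → the patch
Counseling alone wins each dependence group but the patch wins overall — the comparison reverses. Counseling alone's participants skew toward heavy smokers, which has a lower base rate.

No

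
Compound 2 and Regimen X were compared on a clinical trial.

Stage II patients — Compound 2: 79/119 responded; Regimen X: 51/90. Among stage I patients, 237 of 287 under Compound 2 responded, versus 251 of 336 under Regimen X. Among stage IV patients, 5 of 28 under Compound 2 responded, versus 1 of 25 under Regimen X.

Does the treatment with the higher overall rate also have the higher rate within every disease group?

Stage II: Compound 2 79/119 = 66.4%, Regimen X 51/90 = 56.7% → Compound 2
Stage I: Compound 2 237/287 = 82.6%, Regimen X 251/336 = 74.7% → Compound 2
Stage IV: Compound 2 5/28 = 17.9%, Regimen X 1/25 = 4.0% → Compound 2
Overall: Compound 2 321/434 = 74.0%, Regimen X 303/451 = 67.2% → Compound 2
Compound 2 wins overall and in every disease group — no reversal.

Yes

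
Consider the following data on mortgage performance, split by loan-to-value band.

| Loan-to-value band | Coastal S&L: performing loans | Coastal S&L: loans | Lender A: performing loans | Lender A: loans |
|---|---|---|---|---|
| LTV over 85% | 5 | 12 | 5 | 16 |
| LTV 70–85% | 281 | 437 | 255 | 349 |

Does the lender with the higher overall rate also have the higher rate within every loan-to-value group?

No

LTV over 85%: Coastal S&L 5/12 = 41.7%, Lender A 5/16 = 31.2% → Coastal S&L
LTV 70–85%: Coastal S&L 281/437 = 64.3%, Lender A 255/349 = 73.1% → Lender A
Overall: Coastal S&L 286/449 = 63.7%, Lender A 260/365 = 71.2% → Lender A
Neither sweeps: Coastal S&L wins 1 of 2 groups, Lender A wins 1. Lender A wins overall but not every group — no Simpson reversal.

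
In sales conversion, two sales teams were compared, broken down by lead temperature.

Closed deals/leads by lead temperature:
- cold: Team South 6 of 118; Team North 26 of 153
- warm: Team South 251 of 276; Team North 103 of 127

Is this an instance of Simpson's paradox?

No

Cold: Team South 6/118 = 5.1%, Team North 26/153 = 17.0% → Team North
Warm: Team South 251/276 = 90.9%, Team North 103/127 = 81.1% → Team South
Overall: Team South 257/394 = 65.2%, Team North 129/280 = 46.1% → Team South
Neither sweeps: Team South wins 1 of 2 groups, Team North wins 1. Team South wins overall but not every group — no Simpson reversal.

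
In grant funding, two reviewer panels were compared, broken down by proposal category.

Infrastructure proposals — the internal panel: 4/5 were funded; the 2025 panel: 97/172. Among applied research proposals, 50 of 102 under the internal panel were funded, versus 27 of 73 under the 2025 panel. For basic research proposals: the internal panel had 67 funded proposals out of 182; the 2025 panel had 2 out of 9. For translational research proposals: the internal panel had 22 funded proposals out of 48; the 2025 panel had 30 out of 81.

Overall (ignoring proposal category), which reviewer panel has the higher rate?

Infrastructure: the internal panel 4/5 = 80.0%, the 2025 panel 97/172 = 56.4% → the internal panel
Applied research: the internal panel 50/102 = 49.0%, the 2025 panel 27/73 = 37.0% → the internal panel
Basic research: the internal panel 67/182 = 36.8%, the 2025 panel 2/9 = 22.2% → the internal panel
Translational research: the internal panel 22/48 = 45.8%, the 2025 panel 30/81 = 37.0% → the internal panel
Overall: the internal panel 143/337 = 42.4%, the 2025 panel 156/335 = 46.6% → the 2025 panel
(The internal panel wins every proposal group but the 2025 panel wins overall — the internal panel's proposals skew toward the low-rate basic research group.)

the 2025 panel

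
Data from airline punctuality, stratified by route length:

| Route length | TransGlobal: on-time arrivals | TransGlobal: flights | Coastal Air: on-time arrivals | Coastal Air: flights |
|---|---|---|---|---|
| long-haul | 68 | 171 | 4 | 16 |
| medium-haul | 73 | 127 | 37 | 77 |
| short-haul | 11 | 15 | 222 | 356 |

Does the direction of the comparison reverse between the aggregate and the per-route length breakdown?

Long-haul: TransGlobal 68/171 = 39.8%, Coastal Air 4/16 = 25.0% → TransGlobal
Medium-haul: TransGlobal 73/127 = 57.5%, Coastal Air 37/77 = 48.1% → TransGlobal
Short-haul: TransGlobal 11/15 = 73.3%, Coastal Air 222/356 = 62.4% → TransGlobal
Overall: TransGlobal 152/313 = 48.6%, Coastal Air 263/449 = 58.6% → Coastal Air
TransGlobal wins each route group but Coastal Air wins overall — the comparison reverses. TransGlobal's flights skew toward long-haul, which has a lower base rate.

Yes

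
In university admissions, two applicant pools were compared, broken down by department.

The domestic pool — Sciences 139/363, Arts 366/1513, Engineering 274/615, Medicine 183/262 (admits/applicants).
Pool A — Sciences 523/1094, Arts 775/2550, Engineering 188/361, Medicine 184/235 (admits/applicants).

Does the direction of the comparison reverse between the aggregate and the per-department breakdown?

Sciences: the domestic pool 139/363 = 38.3%, Pool A 523/1094 = 47.8% → Pool A
Arts: the domestic pool 366/1513 = 24.2%, Pool A 775/2550 = 30.4% → Pool A
Engineering: the domestic pool 274/615 = 44.6%, Pool A 188/361 = 52.1% → Pool A
Medicine: the domestic pool 183/262 = 69.8%, Pool A 184/235 = 78.3% → Pool A
Overall: the domestic pool 962/2753 = 34.9%, Pool A 1670/4240 = 39.4% → Pool A
Pool A wins overall and in every department group — no reversal.

No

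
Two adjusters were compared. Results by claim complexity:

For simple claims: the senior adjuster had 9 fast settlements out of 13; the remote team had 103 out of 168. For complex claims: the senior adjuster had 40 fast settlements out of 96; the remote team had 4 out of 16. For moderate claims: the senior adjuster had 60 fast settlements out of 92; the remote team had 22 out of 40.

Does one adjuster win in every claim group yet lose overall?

Simple: the senior adjuster 9/13 = 69.2%, the remote team 103/168 = 61.3% → the senior adjuster
Complex: the senior adjuster 40/96 = 41.7%, the remote team 4/16 = 25.0% → the senior adjuster
Moderate: the senior adjuster 60/92 = 65.2%, the remote team 22/40 = 55.0% → the senior adjuster
Overall: the senior adjuster 109/201 = 54.2%, the remote team 129/224 = 57.6% → the remote team
The senior adjuster wins each claim group but the remote team wins overall — the comparison reverses. The senior adjuster's claims skew toward complex, which has a lower base rate.

Yes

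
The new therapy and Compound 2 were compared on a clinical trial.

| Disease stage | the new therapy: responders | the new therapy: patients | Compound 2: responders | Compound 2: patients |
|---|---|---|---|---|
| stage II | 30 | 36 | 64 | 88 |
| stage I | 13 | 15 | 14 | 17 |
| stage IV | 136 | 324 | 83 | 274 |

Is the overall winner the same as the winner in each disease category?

Yes

Stage II: the new therapy 30/36 = 83.3%, Compound 2 64/88 = 72.7% → the new therapy
Stage I: the new therapy 13/15 = 86.7%, Compound 2 14/17 = 82.4% → the new therapy
Stage IV: the new therapy 136/324 = 42.0%, Compound 2 83/274 = 30.3% → the new therapy
Overall: the new therapy 179/375 = 47.7%, Compound 2 161/379 = 42.5% → the new therapy
The new therapy wins overall and in every disease group — no reversal.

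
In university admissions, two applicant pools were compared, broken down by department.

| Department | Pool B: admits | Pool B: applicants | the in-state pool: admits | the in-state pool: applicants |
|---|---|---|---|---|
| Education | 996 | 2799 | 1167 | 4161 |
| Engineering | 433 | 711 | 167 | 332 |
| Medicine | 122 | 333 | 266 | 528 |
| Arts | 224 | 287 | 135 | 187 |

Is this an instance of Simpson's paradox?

Education: Pool B 996/2799 = 35.6%, the in-state pool 1167/4161 = 28.0% → Pool B
Engineering: Pool B 433/711 = 60.9%, the in-state pool 167/332 = 50.3% → Pool B
Medicine: Pool B 122/333 = 36.6%, the in-state pool 266/528 = 50.4% → the in-state pool
Arts: Pool B 224/287 = 78.0%, the in-state pool 135/187 = 72.2% → Pool B
Overall: Pool B 1775/4130 = 43.0%, the in-state pool 1735/5208 = 33.3% → Pool B
Neither sweeps: Pool B wins 3 of 4 groups, the in-state pool wins 1. Pool B wins overall but not every group — no Simpson reversal.

No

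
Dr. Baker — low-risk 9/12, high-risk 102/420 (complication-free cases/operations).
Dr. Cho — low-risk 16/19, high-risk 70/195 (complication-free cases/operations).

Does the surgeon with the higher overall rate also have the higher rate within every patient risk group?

Yes

Low-risk: Dr. Baker 9/12 = 75.0%, Dr. Cho 16/19 = 84.2% → Dr. Cho
High-risk: Dr. Baker 102/420 = 24.3%, Dr. Cho 70/195 = 35.9% → Dr. Cho
Overall: Dr. Baker 111/432 = 25.7%, Dr. Cho 86/214 = 40.2% → Dr. Cho
Dr. Cho wins overall and in every patient risk group — no reversal.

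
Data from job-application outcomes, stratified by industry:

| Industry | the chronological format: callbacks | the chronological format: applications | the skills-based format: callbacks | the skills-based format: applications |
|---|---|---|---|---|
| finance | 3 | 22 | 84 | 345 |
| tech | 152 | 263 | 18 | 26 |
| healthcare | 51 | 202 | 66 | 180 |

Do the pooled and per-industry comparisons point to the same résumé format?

No

Finance: the chronological format 3/22 = 13.6%, the skills-based format 84/345 = 24.3% → the skills-based format
Tech: the chronological format 152/263 = 57.8%, the skills-based format 18/26 = 69.2% → the skills-based format
Healthcare: the chronological format 51/202 = 25.2%, the skills-based format 66/180 = 36.7% → the skills-based format
Overall: the chronological format 206/487 = 42.3%, the skills-based format 168/551 = 30.5% → the chronological format
The skills-based format wins each industry group but the chronological format wins overall — the comparison reverses. The skills-based format's applications skew toward finance, which has a lower base rate.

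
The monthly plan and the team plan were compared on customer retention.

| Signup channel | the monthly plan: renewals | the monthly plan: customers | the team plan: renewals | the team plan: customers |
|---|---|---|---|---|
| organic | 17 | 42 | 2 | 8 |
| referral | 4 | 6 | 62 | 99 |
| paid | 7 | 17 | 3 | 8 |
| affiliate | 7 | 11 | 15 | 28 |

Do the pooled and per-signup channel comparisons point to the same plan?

Organic: the monthly plan 17/42 = 40.5%, the team plan 2/8 = 25.0% → the monthly plan
Referral: the monthly plan 4/6 = 66.7%, the team plan 62/99 = 62.6% → the monthly plan
Paid: the monthly plan 7/17 = 41.2%, the team plan 3/8 = 37.5% → the monthly plan
Affiliate: the monthly plan 7/11 = 63.6%, the team plan 15/28 = 53.6% → the monthly plan
Overall: the monthly plan 35/76 = 46.1%, the team plan 82/143 = 57.3% → the team plan
The monthly plan wins each signup group but the team plan wins overall — the comparison reverses. The monthly plan's customers skew toward organic, which has a lower base rate.

No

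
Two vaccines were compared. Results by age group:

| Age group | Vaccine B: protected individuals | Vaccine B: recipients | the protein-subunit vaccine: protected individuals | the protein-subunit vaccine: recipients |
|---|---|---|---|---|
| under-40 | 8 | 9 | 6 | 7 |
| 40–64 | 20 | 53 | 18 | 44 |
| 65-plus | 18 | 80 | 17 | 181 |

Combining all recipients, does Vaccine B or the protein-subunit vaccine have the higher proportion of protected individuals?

Vaccine B

Under-40: Vaccine B 8/9 = 88.9%, the protein-subunit vaccine 6/7 = 85.7% → Vaccine B
40–64: Vaccine B 20/53 = 37.7%, the protein-subunit vaccine 18/44 = 40.9% → the protein-subunit vaccine
65-plus: Vaccine B 18/80 = 22.5%, the protein-subunit vaccine 17/181 = 9.4% → Vaccine B
Overall: Vaccine B 46/142 = 32.4%, the protein-subunit vaccine 41/232 = 17.7% → Vaccine B
(Neither sweeps every age group, but Vaccine B has the higher pooled rate.)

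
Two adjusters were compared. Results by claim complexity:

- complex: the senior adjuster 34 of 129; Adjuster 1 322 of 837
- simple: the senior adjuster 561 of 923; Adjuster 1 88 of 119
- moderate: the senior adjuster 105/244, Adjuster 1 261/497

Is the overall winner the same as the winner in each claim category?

Complex: the senior adjuster 34/129 = 26.4%, Adjuster 1 322/837 = 38.5% → Adjuster 1
Simple: the senior adjuster 561/923 = 60.8%, Adjuster 1 88/119 = 73.9% → Adjuster 1
Moderate: the senior adjuster 105/244 = 43.0%, Adjuster 1 261/497 = 52.5% → Adjuster 1
Overall: the senior adjuster 700/1296 = 54.0%, Adjuster 1 671/1453 = 46.2% → the senior adjuster
Adjuster 1 wins each claim group but the senior adjuster wins overall — the comparison reverses. Adjuster 1's claims skew toward complex, which has a lower base rate.

No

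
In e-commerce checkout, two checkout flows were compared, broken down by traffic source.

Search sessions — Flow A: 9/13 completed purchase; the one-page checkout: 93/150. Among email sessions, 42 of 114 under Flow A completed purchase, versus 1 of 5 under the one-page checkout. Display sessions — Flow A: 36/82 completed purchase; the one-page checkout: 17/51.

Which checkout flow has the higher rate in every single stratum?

Flow A

Search: Flow A 9/13 = 69.2%, the one-page checkout 93/150 = 62.0% → Flow A
Email: Flow A 42/114 = 36.8%, the one-page checkout 1/5 = 20.0% → Flow A
Display: Flow A 36/82 = 43.9%, the one-page checkout 17/51 = 33.3% → Flow A
Flow A has the higher rate in all 3 groups.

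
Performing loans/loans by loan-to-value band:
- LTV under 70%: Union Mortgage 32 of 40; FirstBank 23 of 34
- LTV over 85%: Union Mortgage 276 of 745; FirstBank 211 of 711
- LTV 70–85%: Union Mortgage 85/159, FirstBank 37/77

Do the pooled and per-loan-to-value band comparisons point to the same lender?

LTV under 70%: Union Mortgage 32/40 = 80.0%, FirstBank 23/34 = 67.6% → Union Mortgage
LTV over 85%: Union Mortgage 276/745 = 37.0%, FirstBank 211/711 = 29.7% → Union Mortgage
LTV 70–85%: Union Mortgage 85/159 = 53.5%, FirstBank 37/77 = 48.1% → Union Mortgage
Overall: Union Mortgage 393/944 = 41.6%, FirstBank 271/822 = 33.0% → Union Mortgage
Union Mortgage wins overall and in every loan-to-value group — no reversal.

Yes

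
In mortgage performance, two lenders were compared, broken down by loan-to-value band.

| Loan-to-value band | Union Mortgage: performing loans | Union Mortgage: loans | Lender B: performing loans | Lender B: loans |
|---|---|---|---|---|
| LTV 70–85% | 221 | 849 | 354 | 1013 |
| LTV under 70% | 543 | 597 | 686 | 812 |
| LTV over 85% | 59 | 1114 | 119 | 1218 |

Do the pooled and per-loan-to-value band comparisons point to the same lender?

LTV 70–85%: Union Mortgage 221/849 = 26.0%, Lender B 354/1013 = 34.9% → Lender B
LTV under 70%: Union Mortgage 543/597 = 91.0%, Lender B 686/812 = 84.5% → Union Mortgage
LTV over 85%: Union Mortgage 59/1114 = 5.3%, Lender B 119/1218 = 9.8% → Lender B
Overall: Union Mortgage 823/2560 = 32.1%, Lender B 1159/3043 = 38.1% → Lender B
Neither sweeps: Union Mortgage wins 1 of 3 groups, Lender B wins 2. Lender B wins overall but not every group — no Simpson reversal.

No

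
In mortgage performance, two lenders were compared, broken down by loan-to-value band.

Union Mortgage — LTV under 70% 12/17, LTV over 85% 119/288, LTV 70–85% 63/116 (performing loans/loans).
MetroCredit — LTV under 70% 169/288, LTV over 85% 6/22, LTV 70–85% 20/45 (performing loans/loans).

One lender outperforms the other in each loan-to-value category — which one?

LTV under 70%: Union Mortgage 12/17 = 70.6%, MetroCredit 169/288 = 58.7% → Union Mortgage
LTV over 85%: Union Mortgage 119/288 = 41.3%, MetroCredit 6/22 = 27.3% → Union Mortgage
LTV 70–85%: Union Mortgage 63/116 = 54.3%, MetroCredit 20/45 = 44.4% → Union Mortgage
Union Mortgage has the higher rate in all 3 groups.

Union Mortgage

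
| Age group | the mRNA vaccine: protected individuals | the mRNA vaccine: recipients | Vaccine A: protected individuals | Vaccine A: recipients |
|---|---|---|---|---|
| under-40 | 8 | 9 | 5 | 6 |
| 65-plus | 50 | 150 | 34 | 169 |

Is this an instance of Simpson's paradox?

No

Under-40: the mRNA vaccine 8/9 = 88.9%, Vaccine A 5/6 = 83.3% → the mRNA vaccine
65-plus: the mRNA vaccine 50/150 = 33.3%, Vaccine A 34/169 = 20.1% → the mRNA vaccine
Overall: the mRNA vaccine 58/159 = 36.5%, Vaccine A 39/175 = 22.3% → the mRNA vaccine
The mRNA vaccine wins overall and in every age group — no reversal.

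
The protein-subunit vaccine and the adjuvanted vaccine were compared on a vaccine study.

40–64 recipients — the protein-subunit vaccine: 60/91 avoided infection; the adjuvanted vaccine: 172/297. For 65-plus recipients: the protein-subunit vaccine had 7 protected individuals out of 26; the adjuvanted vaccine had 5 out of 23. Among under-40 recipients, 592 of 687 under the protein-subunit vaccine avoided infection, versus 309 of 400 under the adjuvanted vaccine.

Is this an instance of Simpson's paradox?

40–64: the protein-subunit vaccine 60/91 = 65.9%, the adjuvanted vaccine 172/297 = 57.9% → the protein-subunit vaccine
65-plus: the protein-subunit vaccine 7/26 = 26.9%, the adjuvanted vaccine 5/23 = 21.7% → the protein-subunit vaccine
Under-40: the protein-subunit vaccine 592/687 = 86.2%, the adjuvanted vaccine 309/400 = 77.2% → the protein-subunit vaccine
Overall: the protein-subunit vaccine 659/804 = 82.0%, the adjuvanted vaccine 486/720 = 67.5% → the protein-subunit vaccine
The protein-subunit vaccine wins overall and in every age group — no reversal.

No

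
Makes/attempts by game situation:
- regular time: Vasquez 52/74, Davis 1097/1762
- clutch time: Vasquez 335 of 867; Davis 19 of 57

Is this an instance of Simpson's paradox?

Yes

Regular time: Vasquez 52/74 = 70.3%, Davis 1097/1762 = 62.3% → Vasquez
Clutch time: Vasquez 335/867 = 38.6%, Davis 19/57 = 33.3% → Vasquez
Overall: Vasquez 387/941 = 41.1%, Davis 1116/1819 = 61.4% → Davis
Vasquez wins each game group but Davis wins overall — the comparison reverses. Vasquez's attempts skew toward clutch time, which has a lower base rate.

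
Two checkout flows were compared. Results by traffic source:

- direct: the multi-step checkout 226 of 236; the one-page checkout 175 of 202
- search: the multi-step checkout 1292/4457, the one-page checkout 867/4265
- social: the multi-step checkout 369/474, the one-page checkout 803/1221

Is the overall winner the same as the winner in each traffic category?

Yes

Direct: the multi-step checkout 226/236 = 95.8%, the one-page checkout 175/202 = 86.6% → the multi-step checkout
Search: the multi-step checkout 1292/4457 = 29.0%, the one-page checkout 867/4265 = 20.3% → the multi-step checkout
Social: the multi-step checkout 369/474 = 77.8%, the one-page checkout 803/1221 = 65.8% → the multi-step checkout
Overall: the multi-step checkout 1887/5167 = 36.5%, the one-page checkout 1845/5688 = 32.4% → the multi-step checkout
The multi-step checkout wins overall and in every traffic group — no reversal.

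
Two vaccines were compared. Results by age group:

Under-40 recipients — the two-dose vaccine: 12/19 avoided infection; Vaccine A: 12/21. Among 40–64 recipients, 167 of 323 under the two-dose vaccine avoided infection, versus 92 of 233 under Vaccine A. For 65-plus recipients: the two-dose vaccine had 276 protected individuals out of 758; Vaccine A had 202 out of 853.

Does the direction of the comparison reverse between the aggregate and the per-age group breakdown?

No

Under-40: the two-dose vaccine 12/19 = 63.2%, Vaccine A 12/21 = 57.1% → the two-dose vaccine
40–64: the two-dose vaccine 167/323 = 51.7%, Vaccine A 92/233 = 39.5% → the two-dose vaccine
65-plus: the two-dose vaccine 276/758 = 36.4%, Vaccine A 202/853 = 23.7% → the two-dose vaccine
Overall: the two-dose vaccine 455/1100 = 41.4%, Vaccine A 306/1107 = 27.6% → the two-dose vaccine
The two-dose vaccine wins overall and in every age group — no reversal.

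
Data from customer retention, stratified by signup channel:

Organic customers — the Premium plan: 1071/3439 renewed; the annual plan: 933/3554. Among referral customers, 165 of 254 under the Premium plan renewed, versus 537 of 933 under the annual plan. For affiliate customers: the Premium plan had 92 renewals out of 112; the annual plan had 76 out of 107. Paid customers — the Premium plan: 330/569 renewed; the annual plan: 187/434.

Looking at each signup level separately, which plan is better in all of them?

Organic: the Premium plan 1071/3439 = 31.1%, the annual plan 933/3554 = 26.3% → the Premium plan
Referral: the Premium plan 165/254 = 65.0%, the annual plan 537/933 = 57.6% → the Premium plan
Affiliate: the Premium plan 92/112 = 82.1%, the annual plan 76/107 = 71.0% → the Premium plan
Paid: the Premium plan 330/569 = 58.0%, the annual plan 187/434 = 43.1% → the Premium plan
The Premium plan has the higher rate in all 4 groups.

the Premium plan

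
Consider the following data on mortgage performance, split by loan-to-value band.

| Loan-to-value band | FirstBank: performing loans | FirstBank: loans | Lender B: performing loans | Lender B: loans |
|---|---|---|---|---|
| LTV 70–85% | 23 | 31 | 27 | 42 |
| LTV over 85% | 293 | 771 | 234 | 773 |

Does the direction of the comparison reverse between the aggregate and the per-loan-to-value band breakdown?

LTV 70–85%: FirstBank 23/31 = 74.2%, Lender B 27/42 = 64.3% → FirstBank
LTV over 85%: FirstBank 293/771 = 38.0%, Lender B 234/773 = 30.3% → FirstBank
Overall: FirstBank 316/802 = 39.4%, Lender B 261/815 = 32.0% → FirstBank
FirstBank wins overall and in every loan-to-value group — no reversal.

No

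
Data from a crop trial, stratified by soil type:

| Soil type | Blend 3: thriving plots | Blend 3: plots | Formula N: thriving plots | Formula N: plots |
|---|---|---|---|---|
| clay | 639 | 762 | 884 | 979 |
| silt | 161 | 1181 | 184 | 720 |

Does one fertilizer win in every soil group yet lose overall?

Clay: Blend 3 639/762 = 83.9%, Formula N 884/979 = 90.3% → Formula N
Silt: Blend 3 161/1181 = 13.6%, Formula N 184/720 = 25.6% → Formula N
Overall: Blend 3 800/1943 = 41.2%, Formula N 1068/1699 = 62.9% → Formula N
Formula N wins overall and in every soil group — no reversal.

No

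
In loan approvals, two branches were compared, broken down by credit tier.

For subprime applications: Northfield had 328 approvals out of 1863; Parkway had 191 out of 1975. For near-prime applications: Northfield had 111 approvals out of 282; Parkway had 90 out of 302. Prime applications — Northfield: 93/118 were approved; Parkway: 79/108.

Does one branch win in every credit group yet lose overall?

Subprime: Northfield 328/1863 = 17.6%, Parkway 191/1975 = 9.7% → Northfield
Near-prime: Northfield 111/282 = 39.4%, Parkway 90/302 = 29.8% → Northfield
Prime: Northfield 93/118 = 78.8%, Parkway 79/108 = 73.1% → Northfield
Overall: Northfield 532/2263 = 23.5%, Parkway 360/2385 = 15.1% → Northfield
Northfield wins overall and in every credit group — no reversal.

No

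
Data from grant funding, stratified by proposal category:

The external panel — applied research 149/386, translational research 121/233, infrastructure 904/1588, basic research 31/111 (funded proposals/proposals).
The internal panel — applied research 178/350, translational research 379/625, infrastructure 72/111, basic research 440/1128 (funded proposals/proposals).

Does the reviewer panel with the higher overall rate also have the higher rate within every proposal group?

Applied research: the external panel 149/386 = 38.6%, the internal panel 178/350 = 50.9% → the internal panel
Translational research: the external panel 121/233 = 51.9%, the internal panel 379/625 = 60.6% → the internal panel
Infrastructure: the external panel 904/1588 = 56.9%, the internal panel 72/111 = 64.9% → the internal panel
Basic research: the external panel 31/111 = 27.9%, the internal panel 440/1128 = 39.0% → the internal panel
Overall: the external panel 1205/2318 = 52.0%, the internal panel 1069/2214 = 48.3% → the external panel
The internal panel wins each proposal group but the external panel wins overall — the comparison reverses. The internal panel's proposals skew toward basic research, which has a lower base rate.

No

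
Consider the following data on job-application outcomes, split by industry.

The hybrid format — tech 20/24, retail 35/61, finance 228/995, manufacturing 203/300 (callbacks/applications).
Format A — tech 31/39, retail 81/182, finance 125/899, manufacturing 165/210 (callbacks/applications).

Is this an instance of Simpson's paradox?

No

Tech: the hybrid format 20/24 = 83.3%, Format A 31/39 = 79.5% → the hybrid format
Retail: the hybrid format 35/61 = 57.4%, Format A 81/182 = 44.5% → the hybrid format
Finance: the hybrid format 228/995 = 22.9%, Format A 125/899 = 13.9% → the hybrid format
Manufacturing: the hybrid format 203/300 = 67.7%, Format A 165/210 = 78.6% → Format A
Overall: the hybrid format 486/1380 = 35.2%, Format A 402/1330 = 30.2% → the hybrid format
Neither sweeps: the hybrid format wins 3 of 4 groups, Format A wins 1. The hybrid format wins overall but not every group — no Simpson reversal.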